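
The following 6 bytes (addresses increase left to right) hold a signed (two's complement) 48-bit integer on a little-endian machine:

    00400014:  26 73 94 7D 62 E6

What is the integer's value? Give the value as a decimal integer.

-28164288646362

Little-endian stores the least-significant byte at the lowest address.
Reassemble most-significant byte first: E6 62 7D 94 73 26 → 0xE6627D947326.
Top bit is set, so as a signed 48-bit value this is 0xE6627D947326 − 2^48 = -28164288646362.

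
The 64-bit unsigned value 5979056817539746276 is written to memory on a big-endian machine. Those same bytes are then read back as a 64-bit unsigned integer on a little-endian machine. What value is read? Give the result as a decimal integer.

5979056817539746276 in 64-bit hexadecimal is 0x52F9E07F455589E4.
Stored big-endian, the bytes at ascending addresses are 52 F9 E0 7F 45 55 89 E4.
Read back as little-endian, the first byte is least significant, giving 0xE48955457FE0F952.
0xE48955457FE0F952 = 16467787269443483986.

16467787269443483986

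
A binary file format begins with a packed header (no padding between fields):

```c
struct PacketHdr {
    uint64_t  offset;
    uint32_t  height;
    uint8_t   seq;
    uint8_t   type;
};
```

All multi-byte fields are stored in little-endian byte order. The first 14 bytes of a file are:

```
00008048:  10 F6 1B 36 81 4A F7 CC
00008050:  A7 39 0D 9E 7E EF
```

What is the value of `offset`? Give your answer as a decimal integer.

`offset` is the first field, at byte offset 0, occupying 8 bytes.
Bytes at offsets 0..7: 10 F6 1B 36 81 4A F7 CC.
Little-endian stores the least-significant byte at the lowest address.
Reassemble most-significant byte first: CC F7 4A 81 36 1B F6 10 → 0xCCF74A81361BF610.
0xCCF74A81361BF610 = 14769355421803869712.

14769355421803869712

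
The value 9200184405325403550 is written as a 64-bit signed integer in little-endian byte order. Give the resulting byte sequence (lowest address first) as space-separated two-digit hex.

9E 55 82 D3 F8 9E AD 7F

9200184405325403550 in hexadecimal, padded to 64 bits, is 0x7FAD9EF8D382559E.
Split into bytes (most-significant first): 7F AD 9E F8 D3 82 55 9E.
Little-endian stores the least-significant byte at the lowest address.
So at ascending addresses the bytes are 9E 55 82 D3 F8 9E AD 7F.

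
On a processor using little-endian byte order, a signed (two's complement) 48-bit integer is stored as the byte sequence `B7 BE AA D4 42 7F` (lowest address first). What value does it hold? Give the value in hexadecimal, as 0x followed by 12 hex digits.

Little-endian: lowest address holds the least-significant byte.
Reassemble most-significant byte first: 7F 42 D4 AA BE B7 → 0x7F42D4AABEB7.

0x7F42D4AABEB7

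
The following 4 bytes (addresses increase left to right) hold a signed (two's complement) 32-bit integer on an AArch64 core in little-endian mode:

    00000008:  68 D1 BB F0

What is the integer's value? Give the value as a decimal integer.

Little-endian stores the least-significant byte at the lowest address.
Reassemble most-significant byte first: F0 BB D1 68 → 0xF0BBD168.
Top bit is set, so as a signed 32-bit value this is 0xF0BBD168 − 2^32 = -256126616.

-256126616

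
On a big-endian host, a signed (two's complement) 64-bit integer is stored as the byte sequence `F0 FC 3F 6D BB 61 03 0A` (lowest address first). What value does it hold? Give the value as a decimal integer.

In big-endian order the high byte comes first in memory.
The bytes are already most-significant first: 0xF0FC3F6DBB61030A.
Top bit is set, so as a signed 64-bit value this is 0xF0FC3F6DBB61030A − 2^64 = -1081920069948079350.

-1081920069948079350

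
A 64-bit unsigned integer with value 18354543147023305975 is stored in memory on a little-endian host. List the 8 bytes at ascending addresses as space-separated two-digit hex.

18354543147023305975 in hexadecimal, padded to 64 bits, is 0xFEB86FBEE4E78CF7.
Split into bytes (most-significant first): FE B8 6F BE E4 E7 8C F7.
Little-endian: lowest address holds the least-significant byte.
So at ascending addresses the bytes are F7 8C E7 E4 BE 6F B8 FE.

F7 8C E7 E4 BE 6F B8 FE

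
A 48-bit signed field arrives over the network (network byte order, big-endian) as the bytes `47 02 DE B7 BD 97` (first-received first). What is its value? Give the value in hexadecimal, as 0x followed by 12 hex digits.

Big-endian: lowest address holds the most-significant byte.
The bytes are already most-significant first: 0x4702DEB7BD97.

0x4702DEB7BD97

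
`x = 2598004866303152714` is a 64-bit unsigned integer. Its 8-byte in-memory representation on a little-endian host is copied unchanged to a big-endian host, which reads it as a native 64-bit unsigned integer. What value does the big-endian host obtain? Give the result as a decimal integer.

5355549875632540964

2598004866303152714 in 64-bit hexadecimal is 0x240DF7A93CBC524A.
Stored little-endian, the bytes at ascending addresses are 4A 52 BC 3C A9 F7 0D 24.
Read back as big-endian, the last byte is least significant, giving 0x4A52BC3CA9F70D24.
0x4A52BC3CA9F70D24 = 5355549875632540964.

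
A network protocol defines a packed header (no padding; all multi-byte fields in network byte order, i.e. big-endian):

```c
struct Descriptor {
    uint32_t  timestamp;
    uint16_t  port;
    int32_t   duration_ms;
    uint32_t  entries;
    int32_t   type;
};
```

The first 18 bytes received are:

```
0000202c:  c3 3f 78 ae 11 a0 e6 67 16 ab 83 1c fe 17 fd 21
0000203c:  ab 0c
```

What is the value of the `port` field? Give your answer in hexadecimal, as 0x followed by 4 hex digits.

`port` follows `timestamp` (4 bytes), so it starts at byte offset 4 and occupies 2 bytes.
Bytes at offsets 4..5: 11 A0.
Big-endian stores the most-significant byte at the lowest address.
The bytes are already most-significant first: 0x11A0.

0x11A0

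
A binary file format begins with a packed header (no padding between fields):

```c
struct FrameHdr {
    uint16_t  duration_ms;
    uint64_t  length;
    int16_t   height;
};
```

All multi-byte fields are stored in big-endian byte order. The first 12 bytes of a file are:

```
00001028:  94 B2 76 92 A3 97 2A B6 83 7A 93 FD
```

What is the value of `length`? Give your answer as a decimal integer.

8544071312727245690

`length` follows `duration_ms` (2 bytes), so it starts at byte offset 2 and occupies 8 bytes.
Bytes at offsets 2..9: 76 92 A3 97 2A B6 83 7A.
In big-endian order the high byte comes first in memory.
The bytes are already most-significant first: 0x7692A3972AB6837A.
0x7692A3972AB6837A = 8544071312727245690.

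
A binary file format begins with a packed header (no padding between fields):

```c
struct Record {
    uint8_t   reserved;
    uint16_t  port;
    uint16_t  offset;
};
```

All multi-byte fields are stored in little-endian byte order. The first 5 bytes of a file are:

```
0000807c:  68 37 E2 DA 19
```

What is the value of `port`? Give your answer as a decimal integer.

`port` follows `reserved` (1 byte), so it starts at byte offset 1 and occupies 2 bytes.
Bytes at offsets 1..2: 37 E2.
Little-endian stores the least-significant byte at the lowest address.
Reassemble most-significant byte first: E2 37 → 0xE237.
0xE237 = 57911.

57911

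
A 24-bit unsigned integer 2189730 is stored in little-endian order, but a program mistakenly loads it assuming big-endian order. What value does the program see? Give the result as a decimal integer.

2189730 in 24-bit hexadecimal is 0x2169A2.
Stored little-endian, the bytes at ascending addresses are A2 69 21.
Read back as big-endian, the last byte is least significant, giving 0xA26921.
0xA26921 = 10643745.

10643745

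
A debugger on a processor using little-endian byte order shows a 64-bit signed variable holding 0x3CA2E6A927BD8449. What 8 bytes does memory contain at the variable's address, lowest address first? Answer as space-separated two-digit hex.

Split into bytes (most-significant first): 3C A2 E6 A9 27 BD 84 49.
Little-endian stores the least-significant byte at the lowest address.
So at ascending addresses the bytes are 49 84 BD 27 A9 E6 A2 3C.

49 84 BD 27 A9 E6 A2 3C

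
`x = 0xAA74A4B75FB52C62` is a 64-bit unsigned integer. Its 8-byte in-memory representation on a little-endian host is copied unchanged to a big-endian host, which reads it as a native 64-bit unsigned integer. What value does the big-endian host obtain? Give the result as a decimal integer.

7074228537399735466

Stored little-endian, the bytes at ascending addresses are 62 2C B5 5F B7 A4 74 AA.
Read back as big-endian, the last byte is least significant, giving 0x622CB55FB7A474AA.
0x622CB55FB7A474AA = 7074228537399735466.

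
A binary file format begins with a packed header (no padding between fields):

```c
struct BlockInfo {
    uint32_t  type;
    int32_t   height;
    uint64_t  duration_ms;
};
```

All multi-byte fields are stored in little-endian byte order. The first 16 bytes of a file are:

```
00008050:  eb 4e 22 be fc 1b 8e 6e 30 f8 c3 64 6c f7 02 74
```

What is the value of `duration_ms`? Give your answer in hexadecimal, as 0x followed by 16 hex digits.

0x7402F76C64C3F830

`duration_ms` follows `type` (4 B), `height` (4 B), so it starts at offset 4 + 4 = 8 and occupies 8 bytes.
Bytes at offsets 8..15: 30 F8 C3 64 6C F7 02 74.
In little-endian order the low byte comes first in memory.
Reassemble most-significant byte first: 74 02 F7 6C 64 C3 F8 30 → 0x7402F76C64C3F830.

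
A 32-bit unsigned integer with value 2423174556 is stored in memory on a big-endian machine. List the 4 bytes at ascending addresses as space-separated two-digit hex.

90 6E B5 9C

2423174556 in hexadecimal, padded to 32 bits, is 0x906EB59C.
Split into bytes (most-significant first): 90 6E B5 9C.
In big-endian order the high byte comes first in memory.
So the memory order matches the most-significant-first order: 90 6E B5 9C.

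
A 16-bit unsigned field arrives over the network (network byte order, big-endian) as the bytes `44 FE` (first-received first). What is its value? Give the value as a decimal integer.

17662

Big-endian stores the most-significant byte at the lowest address.
The bytes are already most-significant first: 0x44FE.
0x44FE = 17662.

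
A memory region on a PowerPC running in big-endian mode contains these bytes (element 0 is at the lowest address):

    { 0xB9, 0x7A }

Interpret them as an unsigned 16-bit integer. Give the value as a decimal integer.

In big-endian order the high byte comes first in memory.
The bytes are already most-significant first: 0xB97A.
0xB97A = 47482.

47482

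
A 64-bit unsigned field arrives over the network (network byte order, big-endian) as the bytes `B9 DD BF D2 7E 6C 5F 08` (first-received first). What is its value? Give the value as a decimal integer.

Big-endian stores the most-significant byte at the lowest address.
The bytes are already most-significant first: 0xB9DDBFD27E6C5F08.
0xB9DDBFD27E6C5F08 = 13393071777654791944.

13393071777654791944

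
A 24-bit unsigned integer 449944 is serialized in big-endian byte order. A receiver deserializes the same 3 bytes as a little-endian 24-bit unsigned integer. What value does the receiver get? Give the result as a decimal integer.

449944 in 24-bit hexadecimal is 0x06DD98.
Stored big-endian, the bytes at ascending addresses are 06 DD 98.
Read back as little-endian, the first byte is least significant, giving 0x98DD06.
0x98DD06 = 10018054.

10018054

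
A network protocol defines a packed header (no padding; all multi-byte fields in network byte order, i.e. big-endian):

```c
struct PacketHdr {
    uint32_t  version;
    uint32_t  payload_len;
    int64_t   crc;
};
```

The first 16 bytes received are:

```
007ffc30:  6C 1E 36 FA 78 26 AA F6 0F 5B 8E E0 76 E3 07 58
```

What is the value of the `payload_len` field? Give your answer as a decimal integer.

2015800054

`payload_len` follows `version` (4 bytes), so it starts at byte offset 4 and occupies 4 bytes.
Bytes at offsets 4..7: 78 26 AA F6.
Big-endian: lowest address holds the most-significant byte.
The bytes are already most-significant first: 0x7826AAF6.
0x7826AAF6 = 2015800054.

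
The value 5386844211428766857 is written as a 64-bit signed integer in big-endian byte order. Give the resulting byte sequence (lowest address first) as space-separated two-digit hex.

4A C1 EA 45 02 94 B4 89

5386844211428766857 in hexadecimal, padded to 64 bits, is 0x4AC1EA450294B489.
Split into bytes (most-significant first): 4A C1 EA 45 02 94 B4 89.
Big-endian: lowest address holds the most-significant byte.
So the memory order matches the most-significant-first order: 4A C1 EA 45 02 94 B4 89.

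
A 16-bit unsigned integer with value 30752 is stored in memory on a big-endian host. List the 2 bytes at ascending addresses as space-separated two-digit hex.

78 20

30752 in hexadecimal, padded to 16 bits, is 0x7820.
Split into bytes (most-significant first): 78 20.
Big-endian stores the most-significant byte at the lowest address.
So the memory order matches the most-significant-first order: 78 20.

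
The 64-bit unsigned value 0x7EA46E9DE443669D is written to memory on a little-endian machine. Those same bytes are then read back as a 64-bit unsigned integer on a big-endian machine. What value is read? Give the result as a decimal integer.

11341827360752051326

Stored little-endian, the bytes at ascending addresses are 9D 66 43 E4 9D 6E A4 7E.
Read back as big-endian, the last byte is least significant, giving 0x9D6643E49D6EA47E.
0x9D6643E49D6EA47E = 11341827360752051326.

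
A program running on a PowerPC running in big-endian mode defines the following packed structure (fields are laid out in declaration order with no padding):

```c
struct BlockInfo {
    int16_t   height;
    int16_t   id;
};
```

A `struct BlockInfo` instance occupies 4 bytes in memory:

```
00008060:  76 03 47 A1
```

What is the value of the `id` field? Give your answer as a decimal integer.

18337

`id` follows `height` (2 bytes), so it starts at byte offset 2 and occupies 2 bytes.
Bytes at offsets 2..3: 47 A1.
Big-endian: lowest address holds the most-significant byte.
The bytes are already most-significant first: 0x47A1.
0x47A1 = 18337.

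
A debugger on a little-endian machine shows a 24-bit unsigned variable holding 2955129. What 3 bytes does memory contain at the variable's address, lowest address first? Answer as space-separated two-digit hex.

79 17 2D

2955129 in hexadecimal, padded to 24 bits, is 0x2D1779.
Split into bytes (most-significant first): 2D 17 79.
Little-endian stores the least-significant byte at the lowest address.
So at ascending addresses the bytes are 79 17 2D.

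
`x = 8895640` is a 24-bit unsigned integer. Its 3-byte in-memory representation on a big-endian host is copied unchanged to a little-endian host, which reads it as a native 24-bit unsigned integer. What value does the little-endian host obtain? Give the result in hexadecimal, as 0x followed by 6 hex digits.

0x98BC87

8895640 in 24-bit hexadecimal is 0x87BC98.
Stored big-endian, the bytes at ascending addresses are 87 BC 98.
Read back as little-endian, the first byte is least significant, giving 0x98BC87.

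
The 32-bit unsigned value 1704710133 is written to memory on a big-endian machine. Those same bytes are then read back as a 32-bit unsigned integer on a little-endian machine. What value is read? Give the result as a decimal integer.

1704710133 in 32-bit hexadecimal is 0x659BCFF5.
Stored big-endian, the bytes at ascending addresses are 65 9B CF F5.
Read back as little-endian, the first byte is least significant, giving 0xF5CF9B65.
0xF5CF9B65 = 4124023653.

4124023653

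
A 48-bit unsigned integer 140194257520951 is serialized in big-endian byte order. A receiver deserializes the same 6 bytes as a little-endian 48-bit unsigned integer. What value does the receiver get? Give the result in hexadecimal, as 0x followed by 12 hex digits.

140194257520951 in 48-bit hexadecimal is 0x7F8184EB4937.
Stored big-endian, the bytes at ascending addresses are 7F 81 84 EB 49 37.
Read back as little-endian, the first byte is least significant, giving 0x3749EB84817F.

0x3749EB84817F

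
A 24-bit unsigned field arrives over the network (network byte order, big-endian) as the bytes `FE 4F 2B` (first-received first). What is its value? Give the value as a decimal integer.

16666411

Big-endian: lowest address holds the most-significant byte.
The bytes are already most-significant first: 0xFE4F2B.
0xFE4F2B = 16666411.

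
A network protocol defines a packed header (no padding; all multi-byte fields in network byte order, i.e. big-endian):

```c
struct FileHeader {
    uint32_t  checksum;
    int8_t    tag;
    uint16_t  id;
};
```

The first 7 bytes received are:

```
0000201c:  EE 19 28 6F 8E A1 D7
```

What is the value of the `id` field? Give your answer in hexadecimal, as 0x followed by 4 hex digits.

0xA1D7

`id` follows `checksum` (4 B), `tag` (1 B), so it starts at offset 4 + 1 = 5 and occupies 2 bytes.
Bytes at offsets 5..6: A1 D7.
Big-endian: lowest address holds the most-significant byte.
The bytes are already most-significant first: 0xA1D7.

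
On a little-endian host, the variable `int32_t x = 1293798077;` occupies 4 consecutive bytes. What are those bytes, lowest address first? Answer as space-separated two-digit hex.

1293798077 in hexadecimal, padded to 32 bits, is 0x4D1DCABD.
Split into bytes (most-significant first): 4D 1D CA BD.
In little-endian order the low byte comes first in memory.
So at ascending addresses the bytes are BD CA 1D 4D.

BD CA 1D 4D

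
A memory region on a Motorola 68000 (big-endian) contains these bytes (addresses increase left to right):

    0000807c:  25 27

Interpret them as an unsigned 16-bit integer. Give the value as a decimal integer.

Big-endian stores the most-significant byte at the lowest address.
The bytes are already most-significant first: 0x2527.
0x2527 = 9511.

9511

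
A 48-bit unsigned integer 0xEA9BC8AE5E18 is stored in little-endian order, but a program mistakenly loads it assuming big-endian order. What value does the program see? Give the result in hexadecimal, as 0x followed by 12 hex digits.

Stored little-endian, the bytes at ascending addresses are 18 5E AE C8 9B EA.
Read back as big-endian, the last byte is least significant, giving 0x185EAEC89BEA.

0x185EAEC89BEA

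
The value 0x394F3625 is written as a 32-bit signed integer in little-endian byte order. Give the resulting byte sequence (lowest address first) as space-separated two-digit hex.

25 36 4F 39

Split into bytes (most-significant first): 39 4F 36 25.
In little-endian order the low byte comes first in memory.
So at ascending addresses the bytes are 25 36 4F 39.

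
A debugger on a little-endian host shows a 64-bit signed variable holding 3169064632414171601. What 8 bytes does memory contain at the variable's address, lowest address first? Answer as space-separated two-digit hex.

3169064632414171601 in hexadecimal, padded to 64 bits, is 0x2BFAC77E254CF1D1.
Split into bytes (most-significant first): 2B FA C7 7E 25 4C F1 D1.
Little-endian stores the least-significant byte at the lowest address.
So at ascending addresses the bytes are D1 F1 4C 25 7E C7 FA 2B.

D1 F1 4C 25 7E C7 FA 2B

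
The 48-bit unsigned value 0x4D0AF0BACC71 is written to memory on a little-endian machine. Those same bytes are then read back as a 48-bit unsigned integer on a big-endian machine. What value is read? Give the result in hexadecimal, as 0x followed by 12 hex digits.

Stored little-endian, the bytes at ascending addresses are 71 CC BA F0 0A 4D.
Read back as big-endian, the last byte is least significant, giving 0x71CCBAF00A4D.

0x71CCBAF00A4D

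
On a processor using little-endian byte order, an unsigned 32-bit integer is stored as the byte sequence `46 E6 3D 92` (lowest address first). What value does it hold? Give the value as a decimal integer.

Little-endian: lowest address holds the least-significant byte.
Reassemble most-significant byte first: 92 3D E6 46 → 0x923DE646.
0x923DE646 = 2453530182.

2453530182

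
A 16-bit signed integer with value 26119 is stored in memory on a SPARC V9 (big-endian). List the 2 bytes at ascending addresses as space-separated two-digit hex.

66 07

26119 in hexadecimal, padded to 16 bits, is 0x6607.
Split into bytes (most-significant first): 66 07.
Big-endian: lowest address holds the most-significant byte.
So the memory order matches the most-significant-first order: 66 07.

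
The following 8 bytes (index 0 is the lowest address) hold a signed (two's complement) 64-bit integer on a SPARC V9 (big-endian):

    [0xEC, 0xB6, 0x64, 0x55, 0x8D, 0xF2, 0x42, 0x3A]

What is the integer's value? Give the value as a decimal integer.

Big-endian stores the most-significant byte at the lowest address.
The bytes are already most-significant first: 0xECB664558DF2423A.
Top bit is set, so as a signed 64-bit value this is 0xECB664558DF2423A − 2^64 = -1389813116380757446.

-1389813116380757446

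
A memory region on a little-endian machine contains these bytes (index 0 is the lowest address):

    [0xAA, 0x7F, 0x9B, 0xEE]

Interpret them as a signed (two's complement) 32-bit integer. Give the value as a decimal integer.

Little-endian: lowest address holds the least-significant byte.
Reassemble most-significant byte first: EE 9B 7F AA → 0xEE9B7FAA.
Top bit is set, so as a signed 32-bit value this is 0xEE9B7FAA − 2^32 = -291799126.

-291799126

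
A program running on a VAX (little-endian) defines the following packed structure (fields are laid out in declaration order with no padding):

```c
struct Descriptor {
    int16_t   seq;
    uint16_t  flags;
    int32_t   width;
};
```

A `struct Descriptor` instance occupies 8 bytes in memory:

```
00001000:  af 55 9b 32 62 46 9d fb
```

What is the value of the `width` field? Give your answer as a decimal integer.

-73578910

`width` follows `seq` (2 B), `flags` (2 B), so it starts at offset 2 + 2 = 4 and occupies 4 bytes.
Bytes at offsets 4..7: 62 46 9D FB.
Little-endian stores the least-significant byte at the lowest address.
Reassemble most-significant byte first: FB 9D 46 62 → 0xFB9D4662.
Top bit is set, so as a signed 32-bit value this is 0xFB9D4662 − 2^32 = -73578910.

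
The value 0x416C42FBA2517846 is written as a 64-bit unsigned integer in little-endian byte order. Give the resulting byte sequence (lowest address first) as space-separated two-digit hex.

Split into bytes (most-significant first): 41 6C 42 FB A2 51 78 46.
Little-endian stores the least-significant byte at the lowest address.
So at ascending addresses the bytes are 46 78 51 A2 FB 42 6C 41.

46 78 51 A2 FB 42 6C 41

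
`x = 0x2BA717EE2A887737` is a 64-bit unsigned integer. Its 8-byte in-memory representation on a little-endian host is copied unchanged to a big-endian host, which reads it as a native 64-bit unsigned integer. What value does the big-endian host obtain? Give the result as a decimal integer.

3996812912279136043

Stored little-endian, the bytes at ascending addresses are 37 77 88 2A EE 17 A7 2B.
Read back as big-endian, the last byte is least significant, giving 0x3777882AEE17A72B.
0x3777882AEE17A72B = 3996812912279136043.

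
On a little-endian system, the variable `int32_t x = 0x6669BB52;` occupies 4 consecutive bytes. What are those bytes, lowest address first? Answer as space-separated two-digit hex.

Split into bytes (most-significant first): 66 69 BB 52.
Little-endian: lowest address holds the least-significant byte.
So at ascending addresses the bytes are 52 BB 69 66.

52 BB 69 66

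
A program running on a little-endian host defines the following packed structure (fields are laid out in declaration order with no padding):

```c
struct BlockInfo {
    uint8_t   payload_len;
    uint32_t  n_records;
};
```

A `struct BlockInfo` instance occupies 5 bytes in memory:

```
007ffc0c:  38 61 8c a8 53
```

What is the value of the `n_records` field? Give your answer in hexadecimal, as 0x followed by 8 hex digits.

`n_records` follows `payload_len` (1 byte), so it starts at byte offset 1 and occupies 4 bytes.
Bytes at offsets 1..4: 61 8C A8 53.
Little-endian stores the least-significant byte at the lowest address.
Reassemble most-significant byte first: 53 A8 8C 61 → 0x53A88C61.

0x53A88C61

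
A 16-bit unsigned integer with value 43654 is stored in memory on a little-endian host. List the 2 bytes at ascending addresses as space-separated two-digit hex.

86 AA

43654 in hexadecimal, padded to 16 bits, is 0xAA86.
Split into bytes (most-significant first): AA 86.
In little-endian order the low byte comes first in memory.
So at ascending addresses the bytes are 86 AA.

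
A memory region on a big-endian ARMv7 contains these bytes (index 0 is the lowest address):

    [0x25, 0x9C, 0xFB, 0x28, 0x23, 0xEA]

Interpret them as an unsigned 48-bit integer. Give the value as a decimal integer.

41356158837738

Big-endian stores the most-significant byte at the lowest address.
The bytes are already most-significant first: 0x259CFB2823EA.
0x259CFB2823EA = 41356158837738.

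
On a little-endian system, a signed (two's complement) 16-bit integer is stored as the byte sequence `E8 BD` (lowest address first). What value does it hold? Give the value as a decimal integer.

Little-endian stores the least-significant byte at the lowest address.
Reassemble most-significant byte first: BD E8 → 0xBDE8.
Top bit is set, so as a signed 16-bit value this is 0xBDE8 − 2^16 = -16920.

-16920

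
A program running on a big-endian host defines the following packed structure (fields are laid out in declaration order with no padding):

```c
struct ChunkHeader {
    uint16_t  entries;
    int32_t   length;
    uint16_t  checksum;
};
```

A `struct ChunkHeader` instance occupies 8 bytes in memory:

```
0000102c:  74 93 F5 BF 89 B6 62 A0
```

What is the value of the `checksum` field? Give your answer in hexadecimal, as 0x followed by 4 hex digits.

0x62A0

`checksum` follows `entries` (2 B), `length` (4 B), so it starts at offset 2 + 4 = 6 and occupies 2 bytes.
Bytes at offsets 6..7: 62 A0.
Big-endian stores the most-significant byte at the lowest address.
The bytes are already most-significant first: 0x62A0.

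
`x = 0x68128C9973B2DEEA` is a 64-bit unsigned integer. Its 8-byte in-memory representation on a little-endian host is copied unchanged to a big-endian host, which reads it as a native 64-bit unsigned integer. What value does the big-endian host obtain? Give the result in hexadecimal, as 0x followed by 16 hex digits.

Stored little-endian, the bytes at ascending addresses are EA DE B2 73 99 8C 12 68.
Read back as big-endian, the last byte is least significant, giving 0xEADEB273998C1268.

0xEADEB273998C1268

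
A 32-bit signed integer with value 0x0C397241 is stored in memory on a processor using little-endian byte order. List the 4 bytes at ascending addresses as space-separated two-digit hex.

Split into bytes (most-significant first): 0C 39 72 41.
In little-endian order the low byte comes first in memory.
So at ascending addresses the bytes are 41 72 39 0C.

41 72 39 0C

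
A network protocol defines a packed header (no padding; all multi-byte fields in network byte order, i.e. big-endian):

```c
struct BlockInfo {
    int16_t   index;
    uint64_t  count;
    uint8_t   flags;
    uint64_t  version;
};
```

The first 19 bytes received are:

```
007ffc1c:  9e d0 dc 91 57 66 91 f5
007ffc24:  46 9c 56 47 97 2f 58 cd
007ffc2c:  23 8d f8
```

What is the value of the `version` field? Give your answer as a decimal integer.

`version` follows `index` (2 B), `count` (8 B), `flags` (1 B), so it starts at offset 2 + 8 + 1 = 11 and occupies 8 bytes.
Bytes at offsets 11..18: 47 97 2F 58 CD 23 8D F8.
In big-endian order the high byte comes first in memory.
The bytes are already most-significant first: 0x47972F58CD238DF8.
0x47972F58CD238DF8 = 5158643956621479416.

5158643956621479416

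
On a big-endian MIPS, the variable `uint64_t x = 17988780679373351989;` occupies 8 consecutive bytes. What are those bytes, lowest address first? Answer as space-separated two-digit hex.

17988780679373351989 in hexadecimal, padded to 64 bits, is 0xF9A4FCB820756C35.
Split into bytes (most-significant first): F9 A4 FC B8 20 75 6C 35.
Big-endian stores the most-significant byte at the lowest address.
So the memory order matches the most-significant-first order: F9 A4 FC B8 20 75 6C 35.

F9 A4 FC B8 20 75 6C 35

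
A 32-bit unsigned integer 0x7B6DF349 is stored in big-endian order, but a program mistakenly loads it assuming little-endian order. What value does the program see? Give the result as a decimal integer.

Stored big-endian, the bytes at ascending addresses are 7B 6D F3 49.
Read back as little-endian, the first byte is least significant, giving 0x49F36D7B.
0x49F36D7B = 1240690043.

1240690043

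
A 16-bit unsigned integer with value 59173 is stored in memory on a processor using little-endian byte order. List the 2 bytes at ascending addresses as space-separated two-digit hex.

25 E7

59173 in hexadecimal, padded to 16 bits, is 0xE725.
Split into bytes (most-significant first): E7 25.
In little-endian order the low byte comes first in memory.
So at ascending addresses the bytes are 25 E7.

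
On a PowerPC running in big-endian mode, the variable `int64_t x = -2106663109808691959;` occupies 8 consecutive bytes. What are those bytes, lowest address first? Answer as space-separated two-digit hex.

Two's complement of -2106663109808691959 in 64 bits: 2106663109808691959 = 0x1D3C5EEFD1911AF7; invert → 0xE2C3A1102E6EE508; add 1 → 0xE2C3A1102E6EE509.
Split into bytes (most-significant first): E2 C3 A1 10 2E 6E E5 09.
Big-endian: lowest address holds the most-significant byte.
So the memory order matches the most-significant-first order: E2 C3 A1 10 2E 6E E5 09.

E2 C3 A1 10 2E 6E E5 09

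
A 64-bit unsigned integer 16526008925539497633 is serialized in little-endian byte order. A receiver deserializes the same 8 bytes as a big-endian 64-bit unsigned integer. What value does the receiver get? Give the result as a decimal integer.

11634688076481911013

16526008925539497633 in 64-bit hexadecimal is 0xE5582D8F29B776A1.
Stored little-endian, the bytes at ascending addresses are A1 76 B7 29 8F 2D 58 E5.
Read back as big-endian, the last byte is least significant, giving 0xA176B7298F2D58E5.
0xA176B7298F2D58E5 = 11634688076481911013.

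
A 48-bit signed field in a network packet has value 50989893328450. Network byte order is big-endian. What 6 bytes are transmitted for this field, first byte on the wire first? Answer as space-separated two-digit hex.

2E 60 02 7A 9E 42

50989893328450 in hexadecimal, padded to 48 bits, is 0x2E60027A9E42.
Split into bytes (most-significant first): 2E 60 02 7A 9E 42.
Big-endian stores the most-significant byte at the lowest address.
So the memory order matches the most-significant-first order: 2E 60 02 7A 9E 42.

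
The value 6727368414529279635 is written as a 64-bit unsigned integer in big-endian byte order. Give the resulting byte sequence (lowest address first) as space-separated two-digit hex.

5D 5C 69 EE 0D 33 56 93

6727368414529279635 in hexadecimal, padded to 64 bits, is 0x5D5C69EE0D335693.
Split into bytes (most-significant first): 5D 5C 69 EE 0D 33 56 93.
Big-endian: lowest address holds the most-significant byte.
So the memory order matches the most-significant-first order: 5D 5C 69 EE 0D 33 56 93.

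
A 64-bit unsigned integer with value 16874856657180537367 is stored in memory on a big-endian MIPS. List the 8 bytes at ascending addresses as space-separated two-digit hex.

16874856657180537367 in hexadecimal, padded to 64 bits, is 0xEA2F88B90EE1B217.
Split into bytes (most-significant first): EA 2F 88 B9 0E E1 B2 17.
In big-endian order the high byte comes first in memory.
So the memory order matches the most-significant-first order: EA 2F 88 B9 0E E1 B2 17.

EA 2F 88 B9 0E E1 B2 17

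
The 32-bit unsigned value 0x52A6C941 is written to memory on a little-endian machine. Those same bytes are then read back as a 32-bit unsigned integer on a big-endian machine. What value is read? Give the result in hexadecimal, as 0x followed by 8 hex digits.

Stored little-endian, the bytes at ascending addresses are 41 C9 A6 52.
Read back as big-endian, the last byte is least significant, giving 0x41C9A652.

0x41C9A652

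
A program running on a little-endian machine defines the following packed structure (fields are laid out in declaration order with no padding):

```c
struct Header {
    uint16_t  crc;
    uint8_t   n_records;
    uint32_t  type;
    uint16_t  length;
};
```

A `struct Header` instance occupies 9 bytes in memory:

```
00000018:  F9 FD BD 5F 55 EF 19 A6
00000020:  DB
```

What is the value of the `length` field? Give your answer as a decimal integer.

56230

`length` follows `crc` (2 B), `n_records` (1 B), `type` (4 B), so it starts at offset 2 + 1 + 4 = 7 and occupies 2 bytes.
Bytes at offsets 7..8: A6 DB.
Little-endian: lowest address holds the least-significant byte.
Reassemble most-significant byte first: DB A6 → 0xDBA6.
0xDBA6 = 56230.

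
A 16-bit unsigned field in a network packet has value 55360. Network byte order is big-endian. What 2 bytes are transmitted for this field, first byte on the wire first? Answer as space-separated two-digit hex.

D8 40

55360 in hexadecimal, padded to 16 bits, is 0xD840.
Split into bytes (most-significant first): D8 40.
Big-endian: lowest address holds the most-significant byte.
So the memory order matches the most-significant-first order: D8 40.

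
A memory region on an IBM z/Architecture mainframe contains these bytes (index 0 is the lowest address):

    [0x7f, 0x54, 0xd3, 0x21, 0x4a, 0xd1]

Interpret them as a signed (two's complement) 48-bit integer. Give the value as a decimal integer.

140002296154833

Big-endian stores the most-significant byte at the lowest address.
The bytes are already most-significant first: 0x7F54D3214AD1.
0x7F54D3214AD1 = 140002296154833.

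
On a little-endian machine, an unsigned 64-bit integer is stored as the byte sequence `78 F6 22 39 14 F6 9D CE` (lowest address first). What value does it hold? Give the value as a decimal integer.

Little-endian: lowest address holds the least-significant byte.
Reassemble most-significant byte first: CE 9D F6 14 39 22 F6 78 → 0xCE9DF6143922F678.
0xCE9DF6143922F678 = 14888326509875099256.

14888326509875099256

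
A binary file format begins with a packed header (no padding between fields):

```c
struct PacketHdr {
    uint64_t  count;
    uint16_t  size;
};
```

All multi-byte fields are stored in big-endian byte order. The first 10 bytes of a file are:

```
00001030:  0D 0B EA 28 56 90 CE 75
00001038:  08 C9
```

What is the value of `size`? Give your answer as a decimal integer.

2249

`size` follows `count` (8 bytes), so it starts at byte offset 8 and occupies 2 bytes.
Bytes at offsets 8..9: 08 C9.
In big-endian order the high byte comes first in memory.
The bytes are already most-significant first: 0x08C9.
0x08C9 = 2249.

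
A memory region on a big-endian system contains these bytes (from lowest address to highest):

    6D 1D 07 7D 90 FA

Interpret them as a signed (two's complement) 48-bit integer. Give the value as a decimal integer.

119971447148794

In big-endian order the high byte comes first in memory.
The bytes are already most-significant first: 0x6D1D077D90FA.
0x6D1D077D90FA = 119971447148794.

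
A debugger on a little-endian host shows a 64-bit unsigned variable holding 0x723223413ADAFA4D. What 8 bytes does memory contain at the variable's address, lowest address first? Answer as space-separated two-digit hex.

4D FA DA 3A 41 23 32 72

Split into bytes (most-significant first): 72 32 23 41 3A DA FA 4D.
In little-endian order the low byte comes first in memory.
So at ascending addresses the bytes are 4D FA DA 3A 41 23 32 72.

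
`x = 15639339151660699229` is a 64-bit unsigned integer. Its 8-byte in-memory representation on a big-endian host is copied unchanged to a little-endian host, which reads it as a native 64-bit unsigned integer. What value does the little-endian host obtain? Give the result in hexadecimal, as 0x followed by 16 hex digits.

0x5D4E980019180AD9

15639339151660699229 in 64-bit hexadecimal is 0xD90A181900984E5D.
Stored big-endian, the bytes at ascending addresses are D9 0A 18 19 00 98 4E 5D.
Read back as little-endian, the first byte is least significant, giving 0x5D4E980019180AD9.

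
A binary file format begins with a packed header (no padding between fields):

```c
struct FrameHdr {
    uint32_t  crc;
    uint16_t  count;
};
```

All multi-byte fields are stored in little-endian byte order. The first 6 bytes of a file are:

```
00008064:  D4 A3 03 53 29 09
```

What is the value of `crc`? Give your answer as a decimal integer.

`crc` is the first field, at byte offset 0, occupying 4 bytes.
Bytes at offsets 0..3: D4 A3 03 53.
Little-endian stores the least-significant byte at the lowest address.
Reassemble most-significant byte first: 53 03 A3 D4 → 0x5303A3D4.
0x5303A3D4 = 1392747476.

1392747476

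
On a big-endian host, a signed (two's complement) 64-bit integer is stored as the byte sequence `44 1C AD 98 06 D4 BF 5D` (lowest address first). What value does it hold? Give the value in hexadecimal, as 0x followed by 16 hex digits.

0x441CAD9806D4BF5D

Big-endian: lowest address holds the most-significant byte.
The bytes are already most-significant first: 0x441CAD9806D4BF5D.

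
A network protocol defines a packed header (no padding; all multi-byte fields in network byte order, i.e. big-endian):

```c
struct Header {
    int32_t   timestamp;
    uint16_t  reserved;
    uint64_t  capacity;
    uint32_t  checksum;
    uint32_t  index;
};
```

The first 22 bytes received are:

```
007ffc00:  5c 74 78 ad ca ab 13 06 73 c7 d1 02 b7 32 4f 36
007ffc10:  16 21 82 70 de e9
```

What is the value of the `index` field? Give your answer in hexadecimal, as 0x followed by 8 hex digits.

0x8270DEE9

`index` follows `timestamp` (4 B), `reserved` (2 B), `capacity` (8 B), `checksum` (4 B), so it starts at offset 4 + 2 + 8 + 4 = 18 and occupies 4 bytes.
Bytes at offsets 18..21: 82 70 DE E9.
In big-endian order the high byte comes first in memory.
The bytes are already most-significant first: 0x8270DEE9.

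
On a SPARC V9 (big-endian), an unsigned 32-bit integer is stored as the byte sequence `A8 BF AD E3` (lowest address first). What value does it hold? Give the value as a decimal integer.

In big-endian order the high byte comes first in memory.
The bytes are already most-significant first: 0xA8BFADE3.
0xA8BFADE3 = 2831134179.

2831134179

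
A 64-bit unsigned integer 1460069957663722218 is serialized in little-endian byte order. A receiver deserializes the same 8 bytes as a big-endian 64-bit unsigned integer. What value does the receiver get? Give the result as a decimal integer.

1460069957663722218 in 64-bit hexadecimal is 0x144335E405C40AEA.
Stored little-endian, the bytes at ascending addresses are EA 0A C4 05 E4 35 43 14.
Read back as big-endian, the last byte is least significant, giving 0xEA0AC405E4354314.
0xEA0AC405E4354314 = 16864507284224819988.

16864507284224819988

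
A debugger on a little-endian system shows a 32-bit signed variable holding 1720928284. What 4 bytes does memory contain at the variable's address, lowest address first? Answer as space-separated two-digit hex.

1C 48 93 66

1720928284 in hexadecimal, padded to 32 bits, is 0x6693481C.
Split into bytes (most-significant first): 66 93 48 1C.
Little-endian: lowest address holds the least-significant byte.
So at ascending addresses the bytes are 1C 48 93 66.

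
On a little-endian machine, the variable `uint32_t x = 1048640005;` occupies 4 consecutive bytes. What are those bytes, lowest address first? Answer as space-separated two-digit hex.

1048640005 in hexadecimal, padded to 32 bits, is 0x3E80FA05.
Split into bytes (most-significant first): 3E 80 FA 05.
In little-endian order the low byte comes first in memory.
So at ascending addresses the bytes are 05 FA 80 3E.

05 FA 80 3E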